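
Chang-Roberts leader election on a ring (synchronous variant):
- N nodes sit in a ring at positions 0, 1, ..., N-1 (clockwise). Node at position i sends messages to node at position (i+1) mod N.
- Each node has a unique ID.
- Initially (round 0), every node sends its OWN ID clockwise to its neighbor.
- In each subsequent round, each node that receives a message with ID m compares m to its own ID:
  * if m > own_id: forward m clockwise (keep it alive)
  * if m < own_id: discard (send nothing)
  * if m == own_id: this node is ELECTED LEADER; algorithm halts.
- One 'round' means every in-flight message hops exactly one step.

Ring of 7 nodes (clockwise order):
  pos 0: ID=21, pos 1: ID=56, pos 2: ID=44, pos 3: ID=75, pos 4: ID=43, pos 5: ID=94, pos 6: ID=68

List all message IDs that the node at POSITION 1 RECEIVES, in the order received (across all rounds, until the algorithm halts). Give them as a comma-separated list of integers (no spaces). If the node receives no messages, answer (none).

Answer: 21,68,94

Derivation:
Round 1: pos1(id56) recv 21: drop; pos2(id44) recv 56: fwd; pos3(id75) recv 44: drop; pos4(id43) recv 75: fwd; pos5(id94) recv 43: drop; pos6(id68) recv 94: fwd; pos0(id21) recv 68: fwd
Round 2: pos3(id75) recv 56: drop; pos5(id94) recv 75: drop; pos0(id21) recv 94: fwd; pos1(id56) recv 68: fwd
Round 3: pos1(id56) recv 94: fwd; pos2(id44) recv 68: fwd
Round 4: pos2(id44) recv 94: fwd; pos3(id75) recv 68: drop
Round 5: pos3(id75) recv 94: fwd
Round 6: pos4(id43) recv 94: fwd
Round 7: pos5(id94) recv 94: ELECTED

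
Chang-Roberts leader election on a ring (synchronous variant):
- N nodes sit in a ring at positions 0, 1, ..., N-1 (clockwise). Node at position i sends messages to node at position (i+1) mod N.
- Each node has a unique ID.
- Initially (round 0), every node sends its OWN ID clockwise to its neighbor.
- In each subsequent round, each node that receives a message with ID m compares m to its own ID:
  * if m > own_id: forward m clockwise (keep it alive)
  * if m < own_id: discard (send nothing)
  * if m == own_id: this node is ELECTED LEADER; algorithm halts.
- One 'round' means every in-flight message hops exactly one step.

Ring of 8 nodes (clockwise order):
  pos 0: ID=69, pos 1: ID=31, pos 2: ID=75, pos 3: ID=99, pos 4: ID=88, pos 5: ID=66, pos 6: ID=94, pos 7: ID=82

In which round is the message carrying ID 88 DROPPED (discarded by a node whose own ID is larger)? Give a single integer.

Round 1: pos1(id31) recv 69: fwd; pos2(id75) recv 31: drop; pos3(id99) recv 75: drop; pos4(id88) recv 99: fwd; pos5(id66) recv 88: fwd; pos6(id94) recv 66: drop; pos7(id82) recv 94: fwd; pos0(id69) recv 82: fwd
Round 2: pos2(id75) recv 69: drop; pos5(id66) recv 99: fwd; pos6(id94) recv 88: drop; pos0(id69) recv 94: fwd; pos1(id31) recv 82: fwd
Round 3: pos6(id94) recv 99: fwd; pos1(id31) recv 94: fwd; pos2(id75) recv 82: fwd
Round 4: pos7(id82) recv 99: fwd; pos2(id75) recv 94: fwd; pos3(id99) recv 82: drop
Round 5: pos0(id69) recv 99: fwd; pos3(id99) recv 94: drop
Round 6: pos1(id31) recv 99: fwd
Round 7: pos2(id75) recv 99: fwd
Round 8: pos3(id99) recv 99: ELECTED
Message ID 88 originates at pos 4; dropped at pos 6 in round 2

Answer: 2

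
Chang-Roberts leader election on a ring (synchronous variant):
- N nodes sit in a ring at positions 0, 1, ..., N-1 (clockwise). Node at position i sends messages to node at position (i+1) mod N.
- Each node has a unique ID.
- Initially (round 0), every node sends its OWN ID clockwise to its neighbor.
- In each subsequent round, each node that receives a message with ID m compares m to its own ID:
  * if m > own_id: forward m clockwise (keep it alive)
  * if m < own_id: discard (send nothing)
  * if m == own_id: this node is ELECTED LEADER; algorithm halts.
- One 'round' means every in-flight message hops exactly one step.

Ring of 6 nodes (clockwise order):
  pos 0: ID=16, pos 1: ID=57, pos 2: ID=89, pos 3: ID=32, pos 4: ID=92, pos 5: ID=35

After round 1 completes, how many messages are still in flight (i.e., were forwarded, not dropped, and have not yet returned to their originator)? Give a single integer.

Round 1: pos1(id57) recv 16: drop; pos2(id89) recv 57: drop; pos3(id32) recv 89: fwd; pos4(id92) recv 32: drop; pos5(id35) recv 92: fwd; pos0(id16) recv 35: fwd
After round 1: 3 messages still in flight

Answer: 3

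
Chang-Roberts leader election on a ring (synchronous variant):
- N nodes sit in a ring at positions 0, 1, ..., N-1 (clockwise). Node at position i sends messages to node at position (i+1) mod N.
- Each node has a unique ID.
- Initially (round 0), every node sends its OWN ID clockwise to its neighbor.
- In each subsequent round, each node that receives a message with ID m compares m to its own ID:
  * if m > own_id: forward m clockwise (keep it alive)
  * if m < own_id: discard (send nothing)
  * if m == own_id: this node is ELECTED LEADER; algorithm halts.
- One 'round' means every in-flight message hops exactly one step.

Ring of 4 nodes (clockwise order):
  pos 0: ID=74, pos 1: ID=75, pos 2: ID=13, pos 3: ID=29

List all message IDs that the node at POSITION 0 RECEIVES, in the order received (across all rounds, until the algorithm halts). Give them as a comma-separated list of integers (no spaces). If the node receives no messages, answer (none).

Round 1: pos1(id75) recv 74: drop; pos2(id13) recv 75: fwd; pos3(id29) recv 13: drop; pos0(id74) recv 29: drop
Round 2: pos3(id29) recv 75: fwd
Round 3: pos0(id74) recv 75: fwd
Round 4: pos1(id75) recv 75: ELECTED

Answer: 29,75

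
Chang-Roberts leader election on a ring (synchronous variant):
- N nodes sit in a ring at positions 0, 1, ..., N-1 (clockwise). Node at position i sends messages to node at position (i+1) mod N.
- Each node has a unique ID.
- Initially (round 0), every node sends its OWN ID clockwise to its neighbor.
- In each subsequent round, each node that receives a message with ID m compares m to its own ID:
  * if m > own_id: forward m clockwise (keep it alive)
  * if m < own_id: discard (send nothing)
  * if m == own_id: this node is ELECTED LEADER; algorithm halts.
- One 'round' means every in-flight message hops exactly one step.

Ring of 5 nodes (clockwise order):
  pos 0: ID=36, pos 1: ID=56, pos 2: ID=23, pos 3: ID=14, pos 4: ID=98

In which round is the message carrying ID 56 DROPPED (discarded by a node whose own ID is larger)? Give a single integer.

Answer: 3

Derivation:
Round 1: pos1(id56) recv 36: drop; pos2(id23) recv 56: fwd; pos3(id14) recv 23: fwd; pos4(id98) recv 14: drop; pos0(id36) recv 98: fwd
Round 2: pos3(id14) recv 56: fwd; pos4(id98) recv 23: drop; pos1(id56) recv 98: fwd
Round 3: pos4(id98) recv 56: drop; pos2(id23) recv 98: fwd
Round 4: pos3(id14) recv 98: fwd
Round 5: pos4(id98) recv 98: ELECTED
Message ID 56 originates at pos 1; dropped at pos 4 in round 3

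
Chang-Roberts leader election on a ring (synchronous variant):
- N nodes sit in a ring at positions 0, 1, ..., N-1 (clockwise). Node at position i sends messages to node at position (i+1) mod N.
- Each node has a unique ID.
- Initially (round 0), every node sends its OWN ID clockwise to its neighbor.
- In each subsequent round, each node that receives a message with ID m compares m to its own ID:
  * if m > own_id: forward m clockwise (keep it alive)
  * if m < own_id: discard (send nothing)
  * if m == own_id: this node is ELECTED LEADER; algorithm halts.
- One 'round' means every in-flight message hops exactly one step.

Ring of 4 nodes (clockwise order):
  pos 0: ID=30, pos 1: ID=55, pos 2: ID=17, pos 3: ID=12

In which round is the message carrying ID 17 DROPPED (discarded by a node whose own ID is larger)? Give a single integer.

Round 1: pos1(id55) recv 30: drop; pos2(id17) recv 55: fwd; pos3(id12) recv 17: fwd; pos0(id30) recv 12: drop
Round 2: pos3(id12) recv 55: fwd; pos0(id30) recv 17: drop
Round 3: pos0(id30) recv 55: fwd
Round 4: pos1(id55) recv 55: ELECTED
Message ID 17 originates at pos 2; dropped at pos 0 in round 2

Answer: 2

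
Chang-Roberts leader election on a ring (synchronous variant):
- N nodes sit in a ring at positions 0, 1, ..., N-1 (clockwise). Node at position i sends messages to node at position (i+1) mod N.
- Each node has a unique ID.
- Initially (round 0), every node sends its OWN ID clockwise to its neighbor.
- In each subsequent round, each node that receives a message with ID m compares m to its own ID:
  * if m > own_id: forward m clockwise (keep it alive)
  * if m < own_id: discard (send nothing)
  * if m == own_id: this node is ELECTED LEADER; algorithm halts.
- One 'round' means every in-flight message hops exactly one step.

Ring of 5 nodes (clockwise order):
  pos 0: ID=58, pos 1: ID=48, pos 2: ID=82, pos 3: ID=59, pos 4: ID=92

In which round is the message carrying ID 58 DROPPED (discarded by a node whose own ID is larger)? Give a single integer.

Round 1: pos1(id48) recv 58: fwd; pos2(id82) recv 48: drop; pos3(id59) recv 82: fwd; pos4(id92) recv 59: drop; pos0(id58) recv 92: fwd
Round 2: pos2(id82) recv 58: drop; pos4(id92) recv 82: drop; pos1(id48) recv 92: fwd
Round 3: pos2(id82) recv 92: fwd
Round 4: pos3(id59) recv 92: fwd
Round 5: pos4(id92) recv 92: ELECTED
Message ID 58 originates at pos 0; dropped at pos 2 in round 2

Answer: 2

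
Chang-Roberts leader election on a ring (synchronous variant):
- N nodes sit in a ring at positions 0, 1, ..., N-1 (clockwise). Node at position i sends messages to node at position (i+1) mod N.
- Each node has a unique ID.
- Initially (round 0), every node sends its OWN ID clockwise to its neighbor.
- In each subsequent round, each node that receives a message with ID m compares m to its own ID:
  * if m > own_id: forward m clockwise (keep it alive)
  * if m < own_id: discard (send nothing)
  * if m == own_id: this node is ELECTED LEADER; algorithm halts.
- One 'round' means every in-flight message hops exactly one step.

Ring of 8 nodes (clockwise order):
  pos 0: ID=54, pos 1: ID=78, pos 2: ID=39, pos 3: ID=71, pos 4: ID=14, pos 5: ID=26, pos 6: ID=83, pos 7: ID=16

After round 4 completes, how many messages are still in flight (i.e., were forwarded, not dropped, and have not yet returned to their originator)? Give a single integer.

Round 1: pos1(id78) recv 54: drop; pos2(id39) recv 78: fwd; pos3(id71) recv 39: drop; pos4(id14) recv 71: fwd; pos5(id26) recv 14: drop; pos6(id83) recv 26: drop; pos7(id16) recv 83: fwd; pos0(id54) recv 16: drop
Round 2: pos3(id71) recv 78: fwd; pos5(id26) recv 71: fwd; pos0(id54) recv 83: fwd
Round 3: pos4(id14) recv 78: fwd; pos6(id83) recv 71: drop; pos1(id78) recv 83: fwd
Round 4: pos5(id26) recv 78: fwd; pos2(id39) recv 83: fwd
After round 4: 2 messages still in flight

Answer: 2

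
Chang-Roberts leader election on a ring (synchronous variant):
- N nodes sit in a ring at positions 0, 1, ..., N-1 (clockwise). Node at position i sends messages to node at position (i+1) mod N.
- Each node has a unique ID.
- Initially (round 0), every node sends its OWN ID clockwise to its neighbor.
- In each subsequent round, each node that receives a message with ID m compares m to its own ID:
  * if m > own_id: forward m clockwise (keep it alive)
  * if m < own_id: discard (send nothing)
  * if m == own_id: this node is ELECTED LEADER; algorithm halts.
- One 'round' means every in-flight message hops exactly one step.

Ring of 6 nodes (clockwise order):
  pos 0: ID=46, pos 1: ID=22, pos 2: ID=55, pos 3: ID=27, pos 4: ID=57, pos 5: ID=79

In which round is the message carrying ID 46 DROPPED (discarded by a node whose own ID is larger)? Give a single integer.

Round 1: pos1(id22) recv 46: fwd; pos2(id55) recv 22: drop; pos3(id27) recv 55: fwd; pos4(id57) recv 27: drop; pos5(id79) recv 57: drop; pos0(id46) recv 79: fwd
Round 2: pos2(id55) recv 46: drop; pos4(id57) recv 55: drop; pos1(id22) recv 79: fwd
Round 3: pos2(id55) recv 79: fwd
Round 4: pos3(id27) recv 79: fwd
Round 5: pos4(id57) recv 79: fwd
Round 6: pos5(id79) recv 79: ELECTED
Message ID 46 originates at pos 0; dropped at pos 2 in round 2

Answer: 2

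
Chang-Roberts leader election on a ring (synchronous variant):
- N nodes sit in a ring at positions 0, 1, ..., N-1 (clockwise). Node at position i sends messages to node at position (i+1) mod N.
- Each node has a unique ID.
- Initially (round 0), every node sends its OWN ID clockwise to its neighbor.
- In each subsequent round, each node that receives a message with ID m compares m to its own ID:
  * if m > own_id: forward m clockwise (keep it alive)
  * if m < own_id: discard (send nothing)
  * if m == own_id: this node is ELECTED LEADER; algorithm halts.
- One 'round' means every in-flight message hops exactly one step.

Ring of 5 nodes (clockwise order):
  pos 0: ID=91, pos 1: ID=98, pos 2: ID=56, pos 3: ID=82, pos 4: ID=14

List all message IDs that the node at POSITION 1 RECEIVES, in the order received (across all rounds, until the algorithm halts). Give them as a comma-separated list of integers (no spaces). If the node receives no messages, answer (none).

Round 1: pos1(id98) recv 91: drop; pos2(id56) recv 98: fwd; pos3(id82) recv 56: drop; pos4(id14) recv 82: fwd; pos0(id91) recv 14: drop
Round 2: pos3(id82) recv 98: fwd; pos0(id91) recv 82: drop
Round 3: pos4(id14) recv 98: fwd
Round 4: pos0(id91) recv 98: fwd
Round 5: pos1(id98) recv 98: ELECTED

Answer: 91,98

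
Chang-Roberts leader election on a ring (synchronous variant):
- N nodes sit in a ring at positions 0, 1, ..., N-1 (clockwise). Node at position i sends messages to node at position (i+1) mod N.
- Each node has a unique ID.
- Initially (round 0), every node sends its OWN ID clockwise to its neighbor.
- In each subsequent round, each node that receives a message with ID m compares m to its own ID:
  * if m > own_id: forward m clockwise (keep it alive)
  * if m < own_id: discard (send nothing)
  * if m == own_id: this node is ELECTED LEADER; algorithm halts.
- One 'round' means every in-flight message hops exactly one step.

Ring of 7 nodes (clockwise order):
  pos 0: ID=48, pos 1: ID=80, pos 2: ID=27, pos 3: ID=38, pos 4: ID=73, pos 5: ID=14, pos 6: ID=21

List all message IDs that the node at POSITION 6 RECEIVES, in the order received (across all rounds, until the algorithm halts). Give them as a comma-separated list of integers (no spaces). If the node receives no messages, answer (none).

Round 1: pos1(id80) recv 48: drop; pos2(id27) recv 80: fwd; pos3(id38) recv 27: drop; pos4(id73) recv 38: drop; pos5(id14) recv 73: fwd; pos6(id21) recv 14: drop; pos0(id48) recv 21: drop
Round 2: pos3(id38) recv 80: fwd; pos6(id21) recv 73: fwd
Round 3: pos4(id73) recv 80: fwd; pos0(id48) recv 73: fwd
Round 4: pos5(id14) recv 80: fwd; pos1(id80) recv 73: drop
Round 5: pos6(id21) recv 80: fwd
Round 6: pos0(id48) recv 80: fwd
Round 7: pos1(id80) recv 80: ELECTED

Answer: 14,73,80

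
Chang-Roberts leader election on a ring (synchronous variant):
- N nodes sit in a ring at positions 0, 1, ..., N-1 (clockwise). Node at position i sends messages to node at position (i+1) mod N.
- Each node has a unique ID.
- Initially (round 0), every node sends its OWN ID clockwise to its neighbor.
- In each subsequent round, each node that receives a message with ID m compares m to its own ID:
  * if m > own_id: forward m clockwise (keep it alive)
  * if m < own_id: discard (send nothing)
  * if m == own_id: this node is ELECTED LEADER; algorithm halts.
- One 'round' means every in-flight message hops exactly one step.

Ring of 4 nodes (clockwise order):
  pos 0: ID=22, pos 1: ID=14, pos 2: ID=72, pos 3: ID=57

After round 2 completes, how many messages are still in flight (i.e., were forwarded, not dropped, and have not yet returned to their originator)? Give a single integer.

Answer: 2

Derivation:
Round 1: pos1(id14) recv 22: fwd; pos2(id72) recv 14: drop; pos3(id57) recv 72: fwd; pos0(id22) recv 57: fwd
Round 2: pos2(id72) recv 22: drop; pos0(id22) recv 72: fwd; pos1(id14) recv 57: fwd
After round 2: 2 messages still in flight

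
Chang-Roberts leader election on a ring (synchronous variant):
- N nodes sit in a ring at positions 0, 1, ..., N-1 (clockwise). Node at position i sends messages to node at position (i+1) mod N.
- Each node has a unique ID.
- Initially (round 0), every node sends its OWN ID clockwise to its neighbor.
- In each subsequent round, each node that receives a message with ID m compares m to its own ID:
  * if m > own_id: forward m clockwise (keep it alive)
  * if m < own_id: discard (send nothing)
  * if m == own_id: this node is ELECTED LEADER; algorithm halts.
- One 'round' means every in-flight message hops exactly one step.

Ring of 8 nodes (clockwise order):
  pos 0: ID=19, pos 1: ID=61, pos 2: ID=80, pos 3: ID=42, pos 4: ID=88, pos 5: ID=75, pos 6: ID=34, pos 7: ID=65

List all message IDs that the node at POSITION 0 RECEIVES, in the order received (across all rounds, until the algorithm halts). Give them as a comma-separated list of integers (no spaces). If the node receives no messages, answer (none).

Answer: 65,75,88

Derivation:
Round 1: pos1(id61) recv 19: drop; pos2(id80) recv 61: drop; pos3(id42) recv 80: fwd; pos4(id88) recv 42: drop; pos5(id75) recv 88: fwd; pos6(id34) recv 75: fwd; pos7(id65) recv 34: drop; pos0(id19) recv 65: fwd
Round 2: pos4(id88) recv 80: drop; pos6(id34) recv 88: fwd; pos7(id65) recv 75: fwd; pos1(id61) recv 65: fwd
Round 3: pos7(id65) recv 88: fwd; pos0(id19) recv 75: fwd; pos2(id80) recv 65: drop
Round 4: pos0(id19) recv 88: fwd; pos1(id61) recv 75: fwd
Round 5: pos1(id61) recv 88: fwd; pos2(id80) recv 75: drop
Round 6: pos2(id80) recv 88: fwd
Round 7: pos3(id42) recv 88: fwd
Round 8: pos4(id88) recv 88: ELECTED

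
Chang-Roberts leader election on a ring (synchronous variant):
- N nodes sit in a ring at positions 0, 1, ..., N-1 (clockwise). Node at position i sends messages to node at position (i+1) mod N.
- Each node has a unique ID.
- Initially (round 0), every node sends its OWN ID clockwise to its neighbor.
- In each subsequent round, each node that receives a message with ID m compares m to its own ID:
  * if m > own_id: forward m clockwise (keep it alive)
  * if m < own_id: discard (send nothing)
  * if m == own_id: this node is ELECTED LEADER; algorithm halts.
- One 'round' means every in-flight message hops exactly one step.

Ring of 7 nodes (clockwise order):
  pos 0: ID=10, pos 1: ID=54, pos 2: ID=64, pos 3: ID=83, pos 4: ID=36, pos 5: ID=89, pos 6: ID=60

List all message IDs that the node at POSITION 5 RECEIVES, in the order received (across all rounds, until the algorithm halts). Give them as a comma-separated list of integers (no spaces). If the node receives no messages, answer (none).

Answer: 36,83,89

Derivation:
Round 1: pos1(id54) recv 10: drop; pos2(id64) recv 54: drop; pos3(id83) recv 64: drop; pos4(id36) recv 83: fwd; pos5(id89) recv 36: drop; pos6(id60) recv 89: fwd; pos0(id10) recv 60: fwd
Round 2: pos5(id89) recv 83: drop; pos0(id10) recv 89: fwd; pos1(id54) recv 60: fwd
Round 3: pos1(id54) recv 89: fwd; pos2(id64) recv 60: drop
Round 4: pos2(id64) recv 89: fwd
Round 5: pos3(id83) recv 89: fwd
Round 6: pos4(id36) recv 89: fwd
Round 7: pos5(id89) recv 89: ELECTED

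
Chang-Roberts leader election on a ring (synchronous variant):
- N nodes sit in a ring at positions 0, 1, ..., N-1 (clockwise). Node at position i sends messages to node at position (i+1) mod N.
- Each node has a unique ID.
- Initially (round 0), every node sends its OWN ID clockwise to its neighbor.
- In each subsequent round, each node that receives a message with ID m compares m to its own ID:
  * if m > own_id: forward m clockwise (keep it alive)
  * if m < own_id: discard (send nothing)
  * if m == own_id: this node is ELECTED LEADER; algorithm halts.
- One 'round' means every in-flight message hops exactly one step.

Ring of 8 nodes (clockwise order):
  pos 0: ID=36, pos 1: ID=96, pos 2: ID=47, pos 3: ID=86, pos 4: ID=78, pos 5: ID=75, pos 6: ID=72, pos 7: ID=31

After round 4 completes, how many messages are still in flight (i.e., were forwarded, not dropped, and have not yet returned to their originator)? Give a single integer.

Round 1: pos1(id96) recv 36: drop; pos2(id47) recv 96: fwd; pos3(id86) recv 47: drop; pos4(id78) recv 86: fwd; pos5(id75) recv 78: fwd; pos6(id72) recv 75: fwd; pos7(id31) recv 72: fwd; pos0(id36) recv 31: drop
Round 2: pos3(id86) recv 96: fwd; pos5(id75) recv 86: fwd; pos6(id72) recv 78: fwd; pos7(id31) recv 75: fwd; pos0(id36) recv 72: fwd
Round 3: pos4(id78) recv 96: fwd; pos6(id72) recv 86: fwd; pos7(id31) recv 78: fwd; pos0(id36) recv 75: fwd; pos1(id96) recv 72: drop
Round 4: pos5(id75) recv 96: fwd; pos7(id31) recv 86: fwd; pos0(id36) recv 78: fwd; pos1(id96) recv 75: drop
After round 4: 3 messages still in flight

Answer: 3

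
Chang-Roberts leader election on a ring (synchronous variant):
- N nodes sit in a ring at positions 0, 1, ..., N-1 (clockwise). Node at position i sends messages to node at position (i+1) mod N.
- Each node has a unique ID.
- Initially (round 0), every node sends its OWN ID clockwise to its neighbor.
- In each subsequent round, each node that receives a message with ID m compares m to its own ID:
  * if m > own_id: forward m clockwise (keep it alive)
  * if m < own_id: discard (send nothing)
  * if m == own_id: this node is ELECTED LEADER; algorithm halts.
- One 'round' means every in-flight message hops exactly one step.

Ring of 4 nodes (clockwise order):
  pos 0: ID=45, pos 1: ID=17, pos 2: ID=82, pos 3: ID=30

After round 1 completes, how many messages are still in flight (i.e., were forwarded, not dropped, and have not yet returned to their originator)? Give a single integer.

Answer: 2

Derivation:
Round 1: pos1(id17) recv 45: fwd; pos2(id82) recv 17: drop; pos3(id30) recv 82: fwd; pos0(id45) recv 30: drop
After round 1: 2 messages still in flight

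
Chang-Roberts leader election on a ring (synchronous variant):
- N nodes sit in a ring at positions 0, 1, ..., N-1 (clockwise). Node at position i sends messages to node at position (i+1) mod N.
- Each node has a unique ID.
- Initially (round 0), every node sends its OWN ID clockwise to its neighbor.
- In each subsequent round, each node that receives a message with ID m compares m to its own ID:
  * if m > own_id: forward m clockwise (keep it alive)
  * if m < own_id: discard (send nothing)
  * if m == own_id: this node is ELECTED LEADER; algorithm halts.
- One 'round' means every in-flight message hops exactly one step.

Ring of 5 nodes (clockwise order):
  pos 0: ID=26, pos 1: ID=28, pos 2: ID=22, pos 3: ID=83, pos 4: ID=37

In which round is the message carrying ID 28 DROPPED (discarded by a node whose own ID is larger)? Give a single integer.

Round 1: pos1(id28) recv 26: drop; pos2(id22) recv 28: fwd; pos3(id83) recv 22: drop; pos4(id37) recv 83: fwd; pos0(id26) recv 37: fwd
Round 2: pos3(id83) recv 28: drop; pos0(id26) recv 83: fwd; pos1(id28) recv 37: fwd
Round 3: pos1(id28) recv 83: fwd; pos2(id22) recv 37: fwd
Round 4: pos2(id22) recv 83: fwd; pos3(id83) recv 37: drop
Round 5: pos3(id83) recv 83: ELECTED
Message ID 28 originates at pos 1; dropped at pos 3 in round 2

Answer: 2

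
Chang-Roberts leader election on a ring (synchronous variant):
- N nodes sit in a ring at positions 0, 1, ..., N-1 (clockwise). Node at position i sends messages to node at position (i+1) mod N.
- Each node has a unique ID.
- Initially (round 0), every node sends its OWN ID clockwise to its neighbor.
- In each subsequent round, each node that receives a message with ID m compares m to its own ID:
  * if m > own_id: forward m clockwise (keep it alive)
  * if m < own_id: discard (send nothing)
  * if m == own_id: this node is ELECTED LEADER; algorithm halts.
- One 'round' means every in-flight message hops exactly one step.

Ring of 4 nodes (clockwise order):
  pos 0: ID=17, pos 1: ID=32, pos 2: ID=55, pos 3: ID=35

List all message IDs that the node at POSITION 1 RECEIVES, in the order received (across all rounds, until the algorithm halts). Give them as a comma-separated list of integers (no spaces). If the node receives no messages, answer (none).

Answer: 17,35,55

Derivation:
Round 1: pos1(id32) recv 17: drop; pos2(id55) recv 32: drop; pos3(id35) recv 55: fwd; pos0(id17) recv 35: fwd
Round 2: pos0(id17) recv 55: fwd; pos1(id32) recv 35: fwd
Round 3: pos1(id32) recv 55: fwd; pos2(id55) recv 35: drop
Round 4: pos2(id55) recv 55: ELECTED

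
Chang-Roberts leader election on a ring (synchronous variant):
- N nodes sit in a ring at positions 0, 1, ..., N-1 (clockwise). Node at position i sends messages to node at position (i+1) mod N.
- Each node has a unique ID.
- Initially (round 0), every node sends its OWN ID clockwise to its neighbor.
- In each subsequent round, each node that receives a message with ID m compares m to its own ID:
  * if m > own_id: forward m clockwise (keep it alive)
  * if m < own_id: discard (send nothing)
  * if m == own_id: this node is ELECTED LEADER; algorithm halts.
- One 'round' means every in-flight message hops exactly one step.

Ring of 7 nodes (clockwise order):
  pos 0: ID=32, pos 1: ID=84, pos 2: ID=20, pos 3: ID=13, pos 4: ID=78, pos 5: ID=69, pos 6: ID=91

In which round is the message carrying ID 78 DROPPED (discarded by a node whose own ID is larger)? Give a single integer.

Round 1: pos1(id84) recv 32: drop; pos2(id20) recv 84: fwd; pos3(id13) recv 20: fwd; pos4(id78) recv 13: drop; pos5(id69) recv 78: fwd; pos6(id91) recv 69: drop; pos0(id32) recv 91: fwd
Round 2: pos3(id13) recv 84: fwd; pos4(id78) recv 20: drop; pos6(id91) recv 78: drop; pos1(id84) recv 91: fwd
Round 3: pos4(id78) recv 84: fwd; pos2(id20) recv 91: fwd
Round 4: pos5(id69) recv 84: fwd; pos3(id13) recv 91: fwd
Round 5: pos6(id91) recv 84: drop; pos4(id78) recv 91: fwd
Round 6: pos5(id69) recv 91: fwd
Round 7: pos6(id91) recv 91: ELECTED
Message ID 78 originates at pos 4; dropped at pos 6 in round 2

Answer: 2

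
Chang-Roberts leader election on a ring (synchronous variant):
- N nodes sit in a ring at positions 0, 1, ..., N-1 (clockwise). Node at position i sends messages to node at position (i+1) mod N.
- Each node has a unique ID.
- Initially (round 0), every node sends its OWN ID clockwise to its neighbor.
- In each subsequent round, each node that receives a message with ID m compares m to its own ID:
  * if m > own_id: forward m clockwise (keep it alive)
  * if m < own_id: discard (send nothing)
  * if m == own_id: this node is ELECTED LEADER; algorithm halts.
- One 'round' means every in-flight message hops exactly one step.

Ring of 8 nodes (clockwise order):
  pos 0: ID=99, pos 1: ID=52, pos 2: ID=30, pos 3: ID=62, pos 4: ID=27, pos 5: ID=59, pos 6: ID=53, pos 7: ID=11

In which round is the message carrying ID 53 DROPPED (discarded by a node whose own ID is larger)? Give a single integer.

Round 1: pos1(id52) recv 99: fwd; pos2(id30) recv 52: fwd; pos3(id62) recv 30: drop; pos4(id27) recv 62: fwd; pos5(id59) recv 27: drop; pos6(id53) recv 59: fwd; pos7(id11) recv 53: fwd; pos0(id99) recv 11: drop
Round 2: pos2(id30) recv 99: fwd; pos3(id62) recv 52: drop; pos5(id59) recv 62: fwd; pos7(id11) recv 59: fwd; pos0(id99) recv 53: drop
Round 3: pos3(id62) recv 99: fwd; pos6(id53) recv 62: fwd; pos0(id99) recv 59: drop
Round 4: pos4(id27) recv 99: fwd; pos7(id11) recv 62: fwd
Round 5: pos5(id59) recv 99: fwd; pos0(id99) recv 62: drop
Round 6: pos6(id53) recv 99: fwd
Round 7: pos7(id11) recv 99: fwd
Round 8: pos0(id99) recv 99: ELECTED
Message ID 53 originates at pos 6; dropped at pos 0 in round 2

Answer: 2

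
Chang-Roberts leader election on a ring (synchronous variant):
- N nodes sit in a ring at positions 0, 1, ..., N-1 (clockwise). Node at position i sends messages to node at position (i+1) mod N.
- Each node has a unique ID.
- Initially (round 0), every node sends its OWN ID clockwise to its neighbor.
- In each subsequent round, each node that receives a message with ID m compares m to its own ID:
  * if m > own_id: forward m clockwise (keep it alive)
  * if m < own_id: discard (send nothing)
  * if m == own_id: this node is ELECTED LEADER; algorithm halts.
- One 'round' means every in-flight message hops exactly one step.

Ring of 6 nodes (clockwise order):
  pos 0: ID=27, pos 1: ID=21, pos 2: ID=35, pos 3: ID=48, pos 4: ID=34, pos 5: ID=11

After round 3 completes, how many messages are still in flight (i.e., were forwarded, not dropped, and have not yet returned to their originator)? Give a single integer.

Round 1: pos1(id21) recv 27: fwd; pos2(id35) recv 21: drop; pos3(id48) recv 35: drop; pos4(id34) recv 48: fwd; pos5(id11) recv 34: fwd; pos0(id27) recv 11: drop
Round 2: pos2(id35) recv 27: drop; pos5(id11) recv 48: fwd; pos0(id27) recv 34: fwd
Round 3: pos0(id27) recv 48: fwd; pos1(id21) recv 34: fwd
After round 3: 2 messages still in flight

Answer: 2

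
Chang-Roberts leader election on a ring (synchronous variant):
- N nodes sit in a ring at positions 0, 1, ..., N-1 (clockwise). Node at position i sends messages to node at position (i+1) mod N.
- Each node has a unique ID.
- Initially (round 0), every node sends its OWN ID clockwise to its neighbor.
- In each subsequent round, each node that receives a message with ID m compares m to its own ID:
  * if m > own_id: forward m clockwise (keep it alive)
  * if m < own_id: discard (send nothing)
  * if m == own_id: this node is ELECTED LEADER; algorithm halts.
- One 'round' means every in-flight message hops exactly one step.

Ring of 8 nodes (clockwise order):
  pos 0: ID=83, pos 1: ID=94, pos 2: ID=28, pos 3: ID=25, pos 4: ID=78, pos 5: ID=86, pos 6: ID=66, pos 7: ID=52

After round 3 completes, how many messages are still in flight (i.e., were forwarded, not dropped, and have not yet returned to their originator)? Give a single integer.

Answer: 2

Derivation:
Round 1: pos1(id94) recv 83: drop; pos2(id28) recv 94: fwd; pos3(id25) recv 28: fwd; pos4(id78) recv 25: drop; pos5(id86) recv 78: drop; pos6(id66) recv 86: fwd; pos7(id52) recv 66: fwd; pos0(id83) recv 52: drop
Round 2: pos3(id25) recv 94: fwd; pos4(id78) recv 28: drop; pos7(id52) recv 86: fwd; pos0(id83) recv 66: drop
Round 3: pos4(id78) recv 94: fwd; pos0(id83) recv 86: fwd
After round 3: 2 messages still in flight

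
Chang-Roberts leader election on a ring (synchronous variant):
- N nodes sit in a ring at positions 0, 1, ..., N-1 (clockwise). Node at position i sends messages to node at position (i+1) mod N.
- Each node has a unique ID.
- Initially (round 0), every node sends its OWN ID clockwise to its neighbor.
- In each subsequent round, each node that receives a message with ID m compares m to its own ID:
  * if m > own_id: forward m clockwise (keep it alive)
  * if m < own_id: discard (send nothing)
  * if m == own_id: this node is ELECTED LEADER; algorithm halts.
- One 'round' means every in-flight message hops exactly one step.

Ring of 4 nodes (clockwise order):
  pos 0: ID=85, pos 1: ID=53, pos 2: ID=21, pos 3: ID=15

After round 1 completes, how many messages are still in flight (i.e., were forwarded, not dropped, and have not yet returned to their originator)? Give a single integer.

Answer: 3

Derivation:
Round 1: pos1(id53) recv 85: fwd; pos2(id21) recv 53: fwd; pos3(id15) recv 21: fwd; pos0(id85) recv 15: drop
After round 1: 3 messages still in flight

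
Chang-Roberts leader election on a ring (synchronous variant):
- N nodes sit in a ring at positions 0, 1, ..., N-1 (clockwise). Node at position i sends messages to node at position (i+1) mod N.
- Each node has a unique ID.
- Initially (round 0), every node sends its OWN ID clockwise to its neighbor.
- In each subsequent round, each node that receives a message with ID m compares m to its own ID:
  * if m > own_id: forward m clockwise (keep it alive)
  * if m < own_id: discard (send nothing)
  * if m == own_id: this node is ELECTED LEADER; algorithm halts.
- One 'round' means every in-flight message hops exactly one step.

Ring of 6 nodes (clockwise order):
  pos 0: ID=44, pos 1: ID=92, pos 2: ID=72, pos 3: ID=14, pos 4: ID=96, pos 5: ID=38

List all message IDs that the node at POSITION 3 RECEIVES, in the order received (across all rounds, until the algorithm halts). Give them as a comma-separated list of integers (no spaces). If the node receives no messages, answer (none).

Round 1: pos1(id92) recv 44: drop; pos2(id72) recv 92: fwd; pos3(id14) recv 72: fwd; pos4(id96) recv 14: drop; pos5(id38) recv 96: fwd; pos0(id44) recv 38: drop
Round 2: pos3(id14) recv 92: fwd; pos4(id96) recv 72: drop; pos0(id44) recv 96: fwd
Round 3: pos4(id96) recv 92: drop; pos1(id92) recv 96: fwd
Round 4: pos2(id72) recv 96: fwd
Round 5: pos3(id14) recv 96: fwd
Round 6: pos4(id96) recv 96: ELECTED

Answer: 72,92,96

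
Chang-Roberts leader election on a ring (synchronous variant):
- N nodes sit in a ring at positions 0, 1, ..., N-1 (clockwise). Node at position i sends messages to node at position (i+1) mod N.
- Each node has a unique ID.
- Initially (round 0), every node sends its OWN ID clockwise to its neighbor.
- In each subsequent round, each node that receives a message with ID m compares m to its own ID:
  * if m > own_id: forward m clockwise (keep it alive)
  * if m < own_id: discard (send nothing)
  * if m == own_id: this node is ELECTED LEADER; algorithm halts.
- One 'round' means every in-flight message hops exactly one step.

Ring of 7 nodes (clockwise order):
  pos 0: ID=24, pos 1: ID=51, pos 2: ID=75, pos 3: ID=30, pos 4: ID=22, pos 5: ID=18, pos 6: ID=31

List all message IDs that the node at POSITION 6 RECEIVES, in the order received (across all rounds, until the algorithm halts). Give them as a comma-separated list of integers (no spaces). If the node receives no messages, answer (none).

Round 1: pos1(id51) recv 24: drop; pos2(id75) recv 51: drop; pos3(id30) recv 75: fwd; pos4(id22) recv 30: fwd; pos5(id18) recv 22: fwd; pos6(id31) recv 18: drop; pos0(id24) recv 31: fwd
Round 2: pos4(id22) recv 75: fwd; pos5(id18) recv 30: fwd; pos6(id31) recv 22: drop; pos1(id51) recv 31: drop
Round 3: pos5(id18) recv 75: fwd; pos6(id31) recv 30: drop
Round 4: pos6(id31) recv 75: fwd
Round 5: pos0(id24) recv 75: fwd
Round 6: pos1(id51) recv 75: fwd
Round 7: pos2(id75) recv 75: ELECTED

Answer: 18,22,30,75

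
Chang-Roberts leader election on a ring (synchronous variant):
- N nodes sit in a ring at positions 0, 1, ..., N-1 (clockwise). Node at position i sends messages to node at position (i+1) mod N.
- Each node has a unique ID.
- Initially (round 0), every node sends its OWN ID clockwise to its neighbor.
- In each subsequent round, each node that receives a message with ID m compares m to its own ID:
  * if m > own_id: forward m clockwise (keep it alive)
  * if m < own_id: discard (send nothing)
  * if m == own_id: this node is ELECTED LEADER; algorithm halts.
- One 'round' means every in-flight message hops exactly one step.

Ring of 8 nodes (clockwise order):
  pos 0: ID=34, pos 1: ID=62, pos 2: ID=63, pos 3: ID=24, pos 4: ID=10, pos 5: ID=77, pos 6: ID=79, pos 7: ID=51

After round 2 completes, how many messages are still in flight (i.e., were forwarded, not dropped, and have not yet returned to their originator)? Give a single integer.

Round 1: pos1(id62) recv 34: drop; pos2(id63) recv 62: drop; pos3(id24) recv 63: fwd; pos4(id10) recv 24: fwd; pos5(id77) recv 10: drop; pos6(id79) recv 77: drop; pos7(id51) recv 79: fwd; pos0(id34) recv 51: fwd
Round 2: pos4(id10) recv 63: fwd; pos5(id77) recv 24: drop; pos0(id34) recv 79: fwd; pos1(id62) recv 51: drop
After round 2: 2 messages still in flight

Answer: 2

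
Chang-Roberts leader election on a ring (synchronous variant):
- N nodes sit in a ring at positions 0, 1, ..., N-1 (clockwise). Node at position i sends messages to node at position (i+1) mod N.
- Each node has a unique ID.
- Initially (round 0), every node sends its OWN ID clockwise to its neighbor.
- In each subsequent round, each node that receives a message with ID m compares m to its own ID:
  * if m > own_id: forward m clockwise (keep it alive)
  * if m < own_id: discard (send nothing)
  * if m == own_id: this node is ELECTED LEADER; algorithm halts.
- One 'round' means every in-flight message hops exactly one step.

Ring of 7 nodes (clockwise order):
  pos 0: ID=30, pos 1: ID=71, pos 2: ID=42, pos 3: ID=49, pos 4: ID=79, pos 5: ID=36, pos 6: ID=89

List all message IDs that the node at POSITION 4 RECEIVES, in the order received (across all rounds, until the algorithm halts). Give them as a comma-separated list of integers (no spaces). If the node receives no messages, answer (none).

Round 1: pos1(id71) recv 30: drop; pos2(id42) recv 71: fwd; pos3(id49) recv 42: drop; pos4(id79) recv 49: drop; pos5(id36) recv 79: fwd; pos6(id89) recv 36: drop; pos0(id30) recv 89: fwd
Round 2: pos3(id49) recv 71: fwd; pos6(id89) recv 79: drop; pos1(id71) recv 89: fwd
Round 3: pos4(id79) recv 71: drop; pos2(id42) recv 89: fwd
Round 4: pos3(id49) recv 89: fwd
Round 5: pos4(id79) recv 89: fwd
Round 6: pos5(id36) recv 89: fwd
Round 7: pos6(id89) recv 89: ELECTED

Answer: 49,71,89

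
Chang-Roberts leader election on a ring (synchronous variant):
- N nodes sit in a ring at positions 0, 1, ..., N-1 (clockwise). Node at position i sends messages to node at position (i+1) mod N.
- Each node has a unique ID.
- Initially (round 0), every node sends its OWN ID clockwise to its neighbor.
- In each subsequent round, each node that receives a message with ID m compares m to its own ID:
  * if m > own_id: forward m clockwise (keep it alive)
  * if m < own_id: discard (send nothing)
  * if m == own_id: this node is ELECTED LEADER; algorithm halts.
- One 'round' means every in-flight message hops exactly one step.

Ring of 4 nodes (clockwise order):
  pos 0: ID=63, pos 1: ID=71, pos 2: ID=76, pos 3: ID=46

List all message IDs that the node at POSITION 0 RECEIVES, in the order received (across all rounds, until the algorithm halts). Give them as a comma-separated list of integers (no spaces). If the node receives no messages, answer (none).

Answer: 46,76

Derivation:
Round 1: pos1(id71) recv 63: drop; pos2(id76) recv 71: drop; pos3(id46) recv 76: fwd; pos0(id63) recv 46: drop
Round 2: pos0(id63) recv 76: fwd
Round 3: pos1(id71) recv 76: fwd
Round 4: pos2(id76) recv 76: ELECTED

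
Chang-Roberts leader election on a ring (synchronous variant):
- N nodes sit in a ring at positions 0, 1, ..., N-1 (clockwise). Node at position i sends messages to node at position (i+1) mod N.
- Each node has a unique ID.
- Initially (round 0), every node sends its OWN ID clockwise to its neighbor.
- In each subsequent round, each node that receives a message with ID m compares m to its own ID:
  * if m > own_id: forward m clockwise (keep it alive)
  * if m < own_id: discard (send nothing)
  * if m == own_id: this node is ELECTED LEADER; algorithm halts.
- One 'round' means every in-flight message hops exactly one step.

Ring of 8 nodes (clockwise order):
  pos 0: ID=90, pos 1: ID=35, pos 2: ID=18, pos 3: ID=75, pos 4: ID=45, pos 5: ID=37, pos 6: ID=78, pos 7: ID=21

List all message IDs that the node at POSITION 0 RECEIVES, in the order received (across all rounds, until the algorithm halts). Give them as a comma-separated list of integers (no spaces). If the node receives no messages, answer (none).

Round 1: pos1(id35) recv 90: fwd; pos2(id18) recv 35: fwd; pos3(id75) recv 18: drop; pos4(id45) recv 75: fwd; pos5(id37) recv 45: fwd; pos6(id78) recv 37: drop; pos7(id21) recv 78: fwd; pos0(id90) recv 21: drop
Round 2: pos2(id18) recv 90: fwd; pos3(id75) recv 35: drop; pos5(id37) recv 75: fwd; pos6(id78) recv 45: drop; pos0(id90) recv 78: drop
Round 3: pos3(id75) recv 90: fwd; pos6(id78) recv 75: drop
Round 4: pos4(id45) recv 90: fwd
Round 5: pos5(id37) recv 90: fwd
Round 6: pos6(id78) recv 90: fwd
Round 7: pos7(id21) recv 90: fwd
Round 8: pos0(id90) recv 90: ELECTED

Answer: 21,78,90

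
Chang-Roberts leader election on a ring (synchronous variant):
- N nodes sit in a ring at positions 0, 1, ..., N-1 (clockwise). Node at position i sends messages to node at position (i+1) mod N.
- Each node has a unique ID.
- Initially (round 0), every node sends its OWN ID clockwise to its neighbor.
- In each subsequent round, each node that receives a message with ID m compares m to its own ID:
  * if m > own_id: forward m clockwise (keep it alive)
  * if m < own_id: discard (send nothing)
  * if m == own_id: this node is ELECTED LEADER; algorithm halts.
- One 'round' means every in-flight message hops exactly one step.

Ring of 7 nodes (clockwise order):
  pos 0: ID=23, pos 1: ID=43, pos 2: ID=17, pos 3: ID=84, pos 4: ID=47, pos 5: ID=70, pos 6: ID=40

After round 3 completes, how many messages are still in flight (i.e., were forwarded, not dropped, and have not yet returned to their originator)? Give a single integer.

Round 1: pos1(id43) recv 23: drop; pos2(id17) recv 43: fwd; pos3(id84) recv 17: drop; pos4(id47) recv 84: fwd; pos5(id70) recv 47: drop; pos6(id40) recv 70: fwd; pos0(id23) recv 40: fwd
Round 2: pos3(id84) recv 43: drop; pos5(id70) recv 84: fwd; pos0(id23) recv 70: fwd; pos1(id43) recv 40: drop
Round 3: pos6(id40) recv 84: fwd; pos1(id43) recv 70: fwd
After round 3: 2 messages still in flight

Answer: 2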